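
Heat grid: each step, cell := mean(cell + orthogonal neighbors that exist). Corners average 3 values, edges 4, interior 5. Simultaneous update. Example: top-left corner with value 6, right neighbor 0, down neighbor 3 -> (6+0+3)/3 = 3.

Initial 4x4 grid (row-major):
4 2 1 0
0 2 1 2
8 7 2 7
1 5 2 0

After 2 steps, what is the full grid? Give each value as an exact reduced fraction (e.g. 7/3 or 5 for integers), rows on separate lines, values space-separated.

After step 1:
  2 9/4 1 1
  7/2 12/5 8/5 5/2
  4 24/5 19/5 11/4
  14/3 15/4 9/4 3
After step 2:
  31/12 153/80 117/80 3/2
  119/40 291/100 113/50 157/80
  509/120 15/4 76/25 241/80
  149/36 58/15 16/5 8/3

Answer: 31/12 153/80 117/80 3/2
119/40 291/100 113/50 157/80
509/120 15/4 76/25 241/80
149/36 58/15 16/5 8/3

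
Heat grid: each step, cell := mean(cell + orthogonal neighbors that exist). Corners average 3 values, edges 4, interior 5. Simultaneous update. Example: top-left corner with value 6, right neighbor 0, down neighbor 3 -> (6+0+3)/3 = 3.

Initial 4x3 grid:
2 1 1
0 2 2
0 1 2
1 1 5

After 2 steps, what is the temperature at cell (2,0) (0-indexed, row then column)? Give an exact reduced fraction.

Answer: 101/120

Derivation:
Step 1: cell (2,0) = 1/2
Step 2: cell (2,0) = 101/120
Full grid after step 2:
  7/6 151/120 55/36
  37/40 133/100 407/240
  101/120 37/25 487/240
  19/18 49/30 43/18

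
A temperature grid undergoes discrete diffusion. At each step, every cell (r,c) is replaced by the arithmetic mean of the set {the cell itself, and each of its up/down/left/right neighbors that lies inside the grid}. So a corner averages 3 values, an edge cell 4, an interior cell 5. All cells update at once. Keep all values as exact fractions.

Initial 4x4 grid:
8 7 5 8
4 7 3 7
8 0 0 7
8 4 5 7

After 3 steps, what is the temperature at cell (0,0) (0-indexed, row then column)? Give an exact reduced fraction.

Answer: 12917/2160

Derivation:
Step 1: cell (0,0) = 19/3
Step 2: cell (0,0) = 119/18
Step 3: cell (0,0) = 12917/2160
Full grid after step 3:
  12917/2160 21097/3600 20333/3600 799/135
  41249/7200 6067/1200 7657/1500 19613/3600
  7373/1440 3533/750 26957/6000 18121/3600
  2797/540 1327/288 33047/7200 2131/432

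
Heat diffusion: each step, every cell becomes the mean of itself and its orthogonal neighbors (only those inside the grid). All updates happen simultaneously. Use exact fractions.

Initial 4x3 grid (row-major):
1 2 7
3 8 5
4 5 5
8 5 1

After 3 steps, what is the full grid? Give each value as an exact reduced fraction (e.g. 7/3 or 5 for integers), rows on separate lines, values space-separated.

Answer: 1361/360 6311/1440 10051/2160
521/120 5381/1200 7127/1440
677/144 293/60 1339/288
10819/2160 13607/2880 2491/540

Derivation:
After step 1:
  2 9/2 14/3
  4 23/5 25/4
  5 27/5 4
  17/3 19/4 11/3
After step 2:
  7/2 473/120 185/36
  39/10 99/20 1171/240
  301/60 19/4 1159/240
  185/36 1169/240 149/36
After step 3:
  1361/360 6311/1440 10051/2160
  521/120 5381/1200 7127/1440
  677/144 293/60 1339/288
  10819/2160 13607/2880 2491/540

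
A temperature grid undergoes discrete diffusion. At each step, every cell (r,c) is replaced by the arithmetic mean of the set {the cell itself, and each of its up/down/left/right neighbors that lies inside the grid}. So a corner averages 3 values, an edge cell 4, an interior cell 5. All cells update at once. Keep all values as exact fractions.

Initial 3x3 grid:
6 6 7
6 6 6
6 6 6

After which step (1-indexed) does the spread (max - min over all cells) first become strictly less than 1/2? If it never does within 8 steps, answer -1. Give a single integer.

Step 1: max=19/3, min=6, spread=1/3
  -> spread < 1/2 first at step 1
Step 2: max=113/18, min=6, spread=5/18
Step 3: max=1337/216, min=6, spread=41/216
Step 4: max=79891/12960, min=2171/360, spread=347/2592
Step 5: max=4772537/777600, min=21757/3600, spread=2921/31104
Step 6: max=285764539/46656000, min=2617483/432000, spread=24611/373248
Step 7: max=17114882033/2799360000, min=58976741/9720000, spread=207329/4478976
Step 8: max=1025799552451/167961600000, min=3149201599/518400000, spread=1746635/53747712

Answer: 1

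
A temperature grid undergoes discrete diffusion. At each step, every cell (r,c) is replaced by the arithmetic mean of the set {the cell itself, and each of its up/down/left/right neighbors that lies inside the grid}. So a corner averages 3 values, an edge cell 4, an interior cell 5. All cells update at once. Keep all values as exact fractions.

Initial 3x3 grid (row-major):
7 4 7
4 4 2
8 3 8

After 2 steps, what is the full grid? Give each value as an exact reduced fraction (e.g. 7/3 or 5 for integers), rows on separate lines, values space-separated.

After step 1:
  5 11/2 13/3
  23/4 17/5 21/4
  5 23/4 13/3
After step 2:
  65/12 547/120 181/36
  383/80 513/100 1039/240
  11/2 1109/240 46/9

Answer: 65/12 547/120 181/36
383/80 513/100 1039/240
11/2 1109/240 46/9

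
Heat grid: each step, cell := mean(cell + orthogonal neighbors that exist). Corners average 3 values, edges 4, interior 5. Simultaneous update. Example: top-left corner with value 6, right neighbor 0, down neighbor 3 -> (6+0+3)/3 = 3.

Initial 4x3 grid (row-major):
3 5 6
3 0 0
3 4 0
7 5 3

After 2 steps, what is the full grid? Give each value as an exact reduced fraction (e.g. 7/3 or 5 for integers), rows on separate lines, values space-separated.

After step 1:
  11/3 7/2 11/3
  9/4 12/5 3/2
  17/4 12/5 7/4
  5 19/4 8/3
After step 2:
  113/36 397/120 26/9
  377/120 241/100 559/240
  139/40 311/100 499/240
  14/3 889/240 55/18

Answer: 113/36 397/120 26/9
377/120 241/100 559/240
139/40 311/100 499/240
14/3 889/240 55/18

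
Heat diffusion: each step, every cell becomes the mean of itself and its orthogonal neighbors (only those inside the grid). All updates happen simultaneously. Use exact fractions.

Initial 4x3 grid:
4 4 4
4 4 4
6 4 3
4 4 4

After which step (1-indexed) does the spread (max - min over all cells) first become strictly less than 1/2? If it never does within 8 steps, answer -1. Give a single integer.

Step 1: max=14/3, min=11/3, spread=1
Step 2: max=67/15, min=137/36, spread=119/180
Step 3: max=1169/270, min=14051/3600, spread=4607/10800
  -> spread < 1/2 first at step 3
Step 4: max=458897/108000, min=142429/36000, spread=3161/10800
Step 5: max=4087157/972000, min=1292549/324000, spread=20951/97200
Step 6: max=121594559/29160000, min=9754007/2430000, spread=181859/1166400
Step 7: max=7259424481/1749600000, min=1175090651/291600000, spread=8355223/69984000
Step 8: max=433823498129/104976000000, min=4421960599/1093500000, spread=14904449/167961600

Answer: 3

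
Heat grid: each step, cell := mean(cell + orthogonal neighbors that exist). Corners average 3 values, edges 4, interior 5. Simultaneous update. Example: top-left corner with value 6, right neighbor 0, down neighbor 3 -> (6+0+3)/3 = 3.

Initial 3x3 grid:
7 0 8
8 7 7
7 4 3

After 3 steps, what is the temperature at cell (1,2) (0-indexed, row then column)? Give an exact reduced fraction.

Step 1: cell (1,2) = 25/4
Step 2: cell (1,2) = 1267/240
Step 3: cell (1,2) = 79709/14400
Full grid after step 3:
  1363/240 4513/800 1283/240
  86509/14400 11061/2000 79709/14400
  6331/1080 27503/4800 5771/1080

Answer: 79709/14400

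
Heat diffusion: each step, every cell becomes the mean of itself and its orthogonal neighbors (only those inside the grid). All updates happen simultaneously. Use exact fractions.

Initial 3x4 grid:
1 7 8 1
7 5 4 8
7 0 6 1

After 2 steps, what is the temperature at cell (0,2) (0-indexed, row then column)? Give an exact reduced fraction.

Answer: 1327/240

Derivation:
Step 1: cell (0,2) = 5
Step 2: cell (0,2) = 1327/240
Full grid after step 2:
  61/12 397/80 1327/240 85/18
  289/60 511/100 441/100 611/120
  85/18 991/240 369/80 15/4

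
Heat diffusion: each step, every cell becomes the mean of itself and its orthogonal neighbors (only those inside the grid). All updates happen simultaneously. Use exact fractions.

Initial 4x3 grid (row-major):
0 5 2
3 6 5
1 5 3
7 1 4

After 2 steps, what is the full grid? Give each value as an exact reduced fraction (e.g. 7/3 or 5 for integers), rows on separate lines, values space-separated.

Answer: 101/36 883/240 15/4
419/120 71/20 341/80
127/40 41/10 847/240
15/4 787/240 67/18

Derivation:
After step 1:
  8/3 13/4 4
  5/2 24/5 4
  4 16/5 17/4
  3 17/4 8/3
After step 2:
  101/36 883/240 15/4
  419/120 71/20 341/80
  127/40 41/10 847/240
  15/4 787/240 67/18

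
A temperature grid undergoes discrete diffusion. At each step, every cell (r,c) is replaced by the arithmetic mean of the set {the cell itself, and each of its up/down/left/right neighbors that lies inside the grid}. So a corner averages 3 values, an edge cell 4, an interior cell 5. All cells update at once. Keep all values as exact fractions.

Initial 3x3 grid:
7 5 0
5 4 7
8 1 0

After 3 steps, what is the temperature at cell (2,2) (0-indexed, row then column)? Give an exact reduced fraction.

Answer: 454/135

Derivation:
Step 1: cell (2,2) = 8/3
Step 2: cell (2,2) = 26/9
Step 3: cell (2,2) = 454/135
Full grid after step 3:
  1343/270 7831/1800 2773/720
  4303/900 1049/250 50423/14400
  9769/2160 55273/14400 454/135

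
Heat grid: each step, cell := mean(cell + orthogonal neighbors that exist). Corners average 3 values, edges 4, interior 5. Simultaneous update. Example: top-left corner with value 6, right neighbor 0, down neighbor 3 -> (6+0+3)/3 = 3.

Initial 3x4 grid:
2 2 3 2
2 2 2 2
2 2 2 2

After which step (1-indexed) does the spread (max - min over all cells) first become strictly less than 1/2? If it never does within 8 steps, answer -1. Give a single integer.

Answer: 1

Derivation:
Step 1: max=7/3, min=2, spread=1/3
  -> spread < 1/2 first at step 1
Step 2: max=271/120, min=2, spread=31/120
Step 3: max=2371/1080, min=2, spread=211/1080
Step 4: max=232897/108000, min=3647/1800, spread=14077/108000
Step 5: max=2084407/972000, min=219683/108000, spread=5363/48600
Step 6: max=62060809/29160000, min=122869/60000, spread=93859/1166400
Step 7: max=3709474481/1749600000, min=199736467/97200000, spread=4568723/69984000
Step 8: max=221732435629/104976000000, min=6013618889/2916000000, spread=8387449/167961600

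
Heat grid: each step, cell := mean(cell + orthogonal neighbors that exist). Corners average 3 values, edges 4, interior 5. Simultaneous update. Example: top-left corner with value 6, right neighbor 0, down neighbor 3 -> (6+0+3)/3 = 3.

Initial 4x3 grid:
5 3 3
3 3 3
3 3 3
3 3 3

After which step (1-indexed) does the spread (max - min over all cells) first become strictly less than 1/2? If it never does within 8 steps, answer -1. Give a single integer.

Step 1: max=11/3, min=3, spread=2/3
Step 2: max=32/9, min=3, spread=5/9
Step 3: max=365/108, min=3, spread=41/108
  -> spread < 1/2 first at step 3
Step 4: max=43097/12960, min=3, spread=4217/12960
Step 5: max=2541949/777600, min=10879/3600, spread=38417/155520
Step 6: max=151168211/46656000, min=218597/72000, spread=1903471/9331200
Step 7: max=8999069089/2799360000, min=6595759/2160000, spread=18038617/111974400
Step 8: max=537152982851/167961600000, min=596126759/194400000, spread=883978523/6718464000

Answer: 3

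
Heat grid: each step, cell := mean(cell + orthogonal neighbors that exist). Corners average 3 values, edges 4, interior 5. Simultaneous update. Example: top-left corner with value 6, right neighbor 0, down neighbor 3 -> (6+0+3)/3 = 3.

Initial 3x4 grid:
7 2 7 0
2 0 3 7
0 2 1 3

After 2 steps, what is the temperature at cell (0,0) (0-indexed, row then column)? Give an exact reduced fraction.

Step 1: cell (0,0) = 11/3
Step 2: cell (0,0) = 119/36
Full grid after step 2:
  119/36 187/60 229/60 131/36
  181/80 62/25 139/50 911/240
  13/9 23/15 77/30 55/18

Answer: 119/36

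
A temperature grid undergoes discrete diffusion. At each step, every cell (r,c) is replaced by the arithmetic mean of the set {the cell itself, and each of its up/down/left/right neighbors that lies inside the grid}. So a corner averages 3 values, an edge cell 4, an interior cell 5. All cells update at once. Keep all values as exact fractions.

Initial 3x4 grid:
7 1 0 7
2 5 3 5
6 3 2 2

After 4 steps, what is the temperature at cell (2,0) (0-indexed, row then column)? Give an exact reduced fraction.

Answer: 120089/32400

Derivation:
Step 1: cell (2,0) = 11/3
Step 2: cell (2,0) = 38/9
Step 3: cell (2,0) = 4019/1080
Step 4: cell (2,0) = 120089/32400
Full grid after step 4:
  116839/32400 365893/108000 40517/12000 145877/43200
  129871/36000 104923/30000 394967/120000 972853/288000
  120089/32400 46471/13500 7511/2250 47359/14400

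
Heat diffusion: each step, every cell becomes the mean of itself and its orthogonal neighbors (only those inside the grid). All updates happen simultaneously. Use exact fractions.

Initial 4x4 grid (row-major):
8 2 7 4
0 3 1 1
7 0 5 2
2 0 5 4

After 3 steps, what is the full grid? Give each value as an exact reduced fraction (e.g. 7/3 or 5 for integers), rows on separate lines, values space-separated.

After step 1:
  10/3 5 7/2 4
  9/2 6/5 17/5 2
  9/4 3 13/5 3
  3 7/4 7/2 11/3
After step 2:
  77/18 391/120 159/40 19/6
  677/240 171/50 127/50 31/10
  51/16 54/25 31/10 169/60
  7/3 45/16 691/240 61/18
After step 3:
  7457/2160 6719/1800 647/200 1229/360
  24671/7200 17039/6000 3227/1000 3487/1200
  6301/2400 367/125 3239/1200 2233/720
  25/9 2037/800 877/288 6541/2160

Answer: 7457/2160 6719/1800 647/200 1229/360
24671/7200 17039/6000 3227/1000 3487/1200
6301/2400 367/125 3239/1200 2233/720
25/9 2037/800 877/288 6541/2160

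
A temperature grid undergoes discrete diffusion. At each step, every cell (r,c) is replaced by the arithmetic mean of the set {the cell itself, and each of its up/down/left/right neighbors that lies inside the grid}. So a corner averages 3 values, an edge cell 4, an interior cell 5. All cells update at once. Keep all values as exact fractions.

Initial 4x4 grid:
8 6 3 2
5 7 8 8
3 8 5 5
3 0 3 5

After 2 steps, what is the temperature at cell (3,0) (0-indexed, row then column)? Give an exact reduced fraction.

Step 1: cell (3,0) = 2
Step 2: cell (3,0) = 41/12
Full grid after step 2:
  217/36 1433/240 1277/240 89/18
  709/120 587/100 293/50 661/120
  171/40 509/100 128/25 649/120
  41/12 267/80 1013/240 40/9

Answer: 41/12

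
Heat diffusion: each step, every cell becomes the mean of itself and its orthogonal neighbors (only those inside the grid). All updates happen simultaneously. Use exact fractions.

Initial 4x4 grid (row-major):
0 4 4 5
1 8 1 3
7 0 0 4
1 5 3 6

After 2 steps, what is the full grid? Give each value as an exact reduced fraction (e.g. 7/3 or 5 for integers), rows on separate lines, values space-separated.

Answer: 29/9 359/120 147/40 43/12
643/240 18/5 287/100 137/40
175/48 129/50 311/100 373/120
53/18 169/48 701/240 133/36

Derivation:
After step 1:
  5/3 4 7/2 4
  4 14/5 16/5 13/4
  9/4 4 8/5 13/4
  13/3 9/4 7/2 13/3
After step 2:
  29/9 359/120 147/40 43/12
  643/240 18/5 287/100 137/40
  175/48 129/50 311/100 373/120
  53/18 169/48 701/240 133/36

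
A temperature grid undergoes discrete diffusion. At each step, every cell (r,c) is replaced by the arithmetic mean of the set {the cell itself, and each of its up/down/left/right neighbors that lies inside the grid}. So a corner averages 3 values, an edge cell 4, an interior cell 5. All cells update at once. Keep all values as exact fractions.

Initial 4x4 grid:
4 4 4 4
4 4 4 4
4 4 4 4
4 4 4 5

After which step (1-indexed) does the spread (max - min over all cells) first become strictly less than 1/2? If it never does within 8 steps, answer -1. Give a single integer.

Step 1: max=13/3, min=4, spread=1/3
  -> spread < 1/2 first at step 1
Step 2: max=77/18, min=4, spread=5/18
Step 3: max=905/216, min=4, spread=41/216
Step 4: max=26963/6480, min=4, spread=1043/6480
Step 5: max=803153/194400, min=4, spread=25553/194400
Step 6: max=23999459/5832000, min=72079/18000, spread=645863/5832000
Step 7: max=717481691/174960000, min=480971/120000, spread=16225973/174960000
Step 8: max=21472677983/5248800000, min=216701/54000, spread=409340783/5248800000

Answer: 1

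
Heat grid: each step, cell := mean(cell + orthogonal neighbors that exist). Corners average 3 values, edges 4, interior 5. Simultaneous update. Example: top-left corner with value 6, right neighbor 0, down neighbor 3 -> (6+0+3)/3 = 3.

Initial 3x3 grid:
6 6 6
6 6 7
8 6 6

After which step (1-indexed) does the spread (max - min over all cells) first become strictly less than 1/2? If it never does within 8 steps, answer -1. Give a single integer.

Step 1: max=20/3, min=6, spread=2/3
Step 2: max=59/9, min=92/15, spread=19/45
  -> spread < 1/2 first at step 2
Step 3: max=1739/270, min=11153/1800, spread=1321/5400
Step 4: max=207221/32400, min=806959/129600, spread=877/5184
Step 5: max=1546439/243000, min=48564173/7776000, spread=7375/62208
Step 6: max=740157539/116640000, min=2921787031/466560000, spread=62149/746496
Step 7: max=22158208829/3499200000, min=175629598757/27993600000, spread=523543/8957952
Step 8: max=2655340121201/419904000000, min=10552445031679/1679616000000, spread=4410589/107495424

Answer: 2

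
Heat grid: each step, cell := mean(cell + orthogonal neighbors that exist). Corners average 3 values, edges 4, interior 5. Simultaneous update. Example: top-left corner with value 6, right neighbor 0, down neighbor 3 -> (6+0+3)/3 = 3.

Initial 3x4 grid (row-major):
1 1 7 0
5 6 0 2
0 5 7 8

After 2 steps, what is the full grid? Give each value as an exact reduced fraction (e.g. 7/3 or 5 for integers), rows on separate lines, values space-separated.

After step 1:
  7/3 15/4 2 3
  3 17/5 22/5 5/2
  10/3 9/2 5 17/3
After step 2:
  109/36 689/240 263/80 5/2
  181/60 381/100 173/50 467/120
  65/18 487/120 587/120 79/18

Answer: 109/36 689/240 263/80 5/2
181/60 381/100 173/50 467/120
65/18 487/120 587/120 79/18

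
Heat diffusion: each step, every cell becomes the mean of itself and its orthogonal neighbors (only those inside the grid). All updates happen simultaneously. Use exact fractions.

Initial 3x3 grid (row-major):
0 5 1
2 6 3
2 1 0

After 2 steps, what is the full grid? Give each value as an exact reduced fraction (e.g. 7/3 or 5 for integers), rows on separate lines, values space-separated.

After step 1:
  7/3 3 3
  5/2 17/5 5/2
  5/3 9/4 4/3
After step 2:
  47/18 44/15 17/6
  99/40 273/100 307/120
  77/36 173/80 73/36

Answer: 47/18 44/15 17/6
99/40 273/100 307/120
77/36 173/80 73/36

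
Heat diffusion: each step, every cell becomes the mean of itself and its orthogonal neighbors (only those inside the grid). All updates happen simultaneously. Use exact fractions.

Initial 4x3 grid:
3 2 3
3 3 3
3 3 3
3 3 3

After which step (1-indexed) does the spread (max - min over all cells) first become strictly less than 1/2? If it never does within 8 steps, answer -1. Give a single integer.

Step 1: max=3, min=8/3, spread=1/3
  -> spread < 1/2 first at step 1
Step 2: max=3, min=653/240, spread=67/240
Step 3: max=3, min=6043/2160, spread=437/2160
Step 4: max=2991/1000, min=2434469/864000, spread=29951/172800
Step 5: max=10046/3375, min=22112179/7776000, spread=206761/1555200
Step 6: max=16034329/5400000, min=8875004429/3110400000, spread=14430763/124416000
Step 7: max=1278347273/432000000, min=534764258311/186624000000, spread=139854109/1492992000
Step 8: max=114788771023/38880000000, min=32169848109749/11197440000000, spread=7114543559/89579520000

Answer: 1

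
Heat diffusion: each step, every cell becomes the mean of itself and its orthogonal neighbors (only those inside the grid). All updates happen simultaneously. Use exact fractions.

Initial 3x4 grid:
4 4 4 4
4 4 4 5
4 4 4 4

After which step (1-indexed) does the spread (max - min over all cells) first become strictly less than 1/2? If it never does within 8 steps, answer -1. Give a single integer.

Step 1: max=13/3, min=4, spread=1/3
  -> spread < 1/2 first at step 1
Step 2: max=1027/240, min=4, spread=67/240
Step 3: max=9077/2160, min=4, spread=437/2160
Step 4: max=3613531/864000, min=4009/1000, spread=29951/172800
Step 5: max=32319821/7776000, min=13579/3375, spread=206761/1555200
Step 6: max=12897795571/3110400000, min=21765671/5400000, spread=14430763/124416000
Step 7: max=771603741689/186624000000, min=1745652727/432000000, spread=139854109/1492992000
Step 8: max=46212231890251/11197440000000, min=157371228977/38880000000, spread=7114543559/89579520000

Answer: 1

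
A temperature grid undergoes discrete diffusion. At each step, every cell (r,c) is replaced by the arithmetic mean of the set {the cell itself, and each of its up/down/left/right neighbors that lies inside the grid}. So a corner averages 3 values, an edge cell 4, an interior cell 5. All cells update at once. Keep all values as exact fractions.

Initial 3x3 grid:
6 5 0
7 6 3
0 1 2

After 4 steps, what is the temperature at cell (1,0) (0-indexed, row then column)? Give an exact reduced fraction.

Answer: 3420301/864000

Derivation:
Step 1: cell (1,0) = 19/4
Step 2: cell (1,0) = 1069/240
Step 3: cell (1,0) = 58883/14400
Step 4: cell (1,0) = 3420301/864000
Full grid after step 4:
  45869/10800 3413551/864000 114557/32400
  3420301/864000 160739/45000 2787301/864000
  114557/32400 2780551/864000 10523/3600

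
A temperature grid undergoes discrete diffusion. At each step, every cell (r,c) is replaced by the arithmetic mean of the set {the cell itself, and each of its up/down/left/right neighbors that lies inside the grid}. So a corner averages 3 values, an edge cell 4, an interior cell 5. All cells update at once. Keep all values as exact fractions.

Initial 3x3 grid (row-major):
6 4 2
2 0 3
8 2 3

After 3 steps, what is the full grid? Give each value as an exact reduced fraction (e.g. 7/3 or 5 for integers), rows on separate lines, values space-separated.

After step 1:
  4 3 3
  4 11/5 2
  4 13/4 8/3
After step 2:
  11/3 61/20 8/3
  71/20 289/100 37/15
  15/4 727/240 95/36
After step 3:
  154/45 1841/600 491/180
  4157/1200 17983/6000 2399/900
  2479/720 44309/14400 5857/2160

Answer: 154/45 1841/600 491/180
4157/1200 17983/6000 2399/900
2479/720 44309/14400 5857/2160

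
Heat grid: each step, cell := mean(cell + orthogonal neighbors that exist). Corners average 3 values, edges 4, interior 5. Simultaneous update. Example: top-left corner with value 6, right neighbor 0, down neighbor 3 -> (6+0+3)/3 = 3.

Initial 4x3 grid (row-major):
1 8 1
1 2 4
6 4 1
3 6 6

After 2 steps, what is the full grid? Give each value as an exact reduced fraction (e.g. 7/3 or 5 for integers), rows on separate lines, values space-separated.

Answer: 53/18 217/60 28/9
197/60 151/50 833/240
37/10 98/25 833/240
53/12 1073/240 77/18

Derivation:
After step 1:
  10/3 3 13/3
  5/2 19/5 2
  7/2 19/5 15/4
  5 19/4 13/3
After step 2:
  53/18 217/60 28/9
  197/60 151/50 833/240
  37/10 98/25 833/240
  53/12 1073/240 77/18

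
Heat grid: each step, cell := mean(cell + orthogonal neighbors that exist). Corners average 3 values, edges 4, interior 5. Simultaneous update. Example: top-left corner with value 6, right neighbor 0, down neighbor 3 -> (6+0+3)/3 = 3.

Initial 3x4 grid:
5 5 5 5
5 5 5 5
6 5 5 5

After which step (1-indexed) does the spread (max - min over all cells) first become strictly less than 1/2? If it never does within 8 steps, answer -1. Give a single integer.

Answer: 1

Derivation:
Step 1: max=16/3, min=5, spread=1/3
  -> spread < 1/2 first at step 1
Step 2: max=95/18, min=5, spread=5/18
Step 3: max=1121/216, min=5, spread=41/216
Step 4: max=133817/25920, min=5, spread=4217/25920
Step 5: max=7985149/1555200, min=36079/7200, spread=38417/311040
Step 6: max=477760211/93312000, min=722597/144000, spread=1903471/18662400
Step 7: max=28594589089/5598720000, min=21715759/4320000, spread=18038617/223948800
Step 8: max=1712884182851/335923200000, min=1956926759/388800000, spread=883978523/13436928000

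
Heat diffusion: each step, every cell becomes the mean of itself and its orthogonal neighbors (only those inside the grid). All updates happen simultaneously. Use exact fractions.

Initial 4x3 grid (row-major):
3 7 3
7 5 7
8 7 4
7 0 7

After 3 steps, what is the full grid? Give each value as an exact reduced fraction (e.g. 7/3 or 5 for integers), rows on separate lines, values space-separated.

After step 1:
  17/3 9/2 17/3
  23/4 33/5 19/4
  29/4 24/5 25/4
  5 21/4 11/3
After step 2:
  191/36 673/120 179/36
  379/60 132/25 349/60
  57/10 603/100 73/15
  35/6 1123/240 91/18
After step 3:
  6203/1080 38099/7200 5903/1080
  10171/1800 17431/3000 9421/1800
  597/100 31867/6000 2449/450
  1297/240 77753/14400 10513/2160

Answer: 6203/1080 38099/7200 5903/1080
10171/1800 17431/3000 9421/1800
597/100 31867/6000 2449/450
1297/240 77753/14400 10513/2160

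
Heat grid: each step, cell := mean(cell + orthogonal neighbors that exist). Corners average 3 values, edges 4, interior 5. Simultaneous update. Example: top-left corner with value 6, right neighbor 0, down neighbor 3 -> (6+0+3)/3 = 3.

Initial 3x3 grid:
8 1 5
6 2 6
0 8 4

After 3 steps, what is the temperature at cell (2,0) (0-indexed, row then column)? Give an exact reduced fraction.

Answer: 4793/1080

Derivation:
Step 1: cell (2,0) = 14/3
Step 2: cell (2,0) = 73/18
Step 3: cell (2,0) = 4793/1080
Full grid after step 3:
  133/30 2533/600 3167/720
  15323/3600 26929/6000 20939/4800
  4793/1080 31321/7200 373/80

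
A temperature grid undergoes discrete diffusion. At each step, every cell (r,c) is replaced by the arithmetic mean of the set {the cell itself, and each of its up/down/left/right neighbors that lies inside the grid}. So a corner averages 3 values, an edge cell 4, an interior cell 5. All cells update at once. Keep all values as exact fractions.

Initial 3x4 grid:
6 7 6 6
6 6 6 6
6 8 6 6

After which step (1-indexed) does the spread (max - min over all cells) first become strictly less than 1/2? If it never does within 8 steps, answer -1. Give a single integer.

Answer: 3

Derivation:
Step 1: max=20/3, min=6, spread=2/3
Step 2: max=197/30, min=6, spread=17/30
Step 3: max=871/135, min=437/72, spread=413/1080
  -> spread < 1/2 first at step 3
Step 4: max=25831/4050, min=18391/3000, spread=20063/81000
Step 5: max=6194471/972000, min=1991647/324000, spread=21953/97200
Step 6: max=184968677/29160000, min=15010771/2430000, spread=193577/1166400
Step 7: max=11077673443/1749600000, min=1804946953/291600000, spread=9919669/69984000
Step 8: max=663058244387/104976000000, min=13570935469/2187000000, spread=18645347/167961600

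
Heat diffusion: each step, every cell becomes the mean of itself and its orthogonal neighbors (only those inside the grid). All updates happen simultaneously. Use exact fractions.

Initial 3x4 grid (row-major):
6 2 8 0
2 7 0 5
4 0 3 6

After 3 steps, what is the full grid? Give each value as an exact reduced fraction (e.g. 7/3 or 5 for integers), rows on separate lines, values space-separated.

Answer: 2003/540 29723/7200 24833/7200 521/135
54931/14400 19229/6000 7663/2000 16037/4800
359/120 8291/2400 22183/7200 3983/1080

Derivation:
After step 1:
  10/3 23/4 5/2 13/3
  19/4 11/5 23/5 11/4
  2 7/2 9/4 14/3
After step 2:
  83/18 827/240 1031/240 115/36
  737/240 104/25 143/50 327/80
  41/12 199/80 901/240 29/9
After step 3:
  2003/540 29723/7200 24833/7200 521/135
  54931/14400 19229/6000 7663/2000 16037/4800
  359/120 8291/2400 22183/7200 3983/1080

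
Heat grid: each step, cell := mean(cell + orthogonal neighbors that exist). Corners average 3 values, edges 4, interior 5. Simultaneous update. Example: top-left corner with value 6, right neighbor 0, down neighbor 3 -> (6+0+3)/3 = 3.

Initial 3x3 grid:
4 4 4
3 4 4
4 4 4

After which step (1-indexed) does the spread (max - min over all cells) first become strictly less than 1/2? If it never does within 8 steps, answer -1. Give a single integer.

Step 1: max=4, min=11/3, spread=1/3
  -> spread < 1/2 first at step 1
Step 2: max=4, min=893/240, spread=67/240
Step 3: max=793/200, min=8203/2160, spread=1807/10800
Step 4: max=21239/5400, min=3298037/864000, spread=33401/288000
Step 5: max=2116609/540000, min=29874067/7776000, spread=3025513/38880000
Step 6: max=112444051/28800000, min=11976673133/3110400000, spread=53531/995328
Step 7: max=30312883949/7776000000, min=720463074151/186624000000, spread=450953/11943936
Step 8: max=3631471389481/933120000000, min=43280856439397/11197440000000, spread=3799043/143327232

Answer: 1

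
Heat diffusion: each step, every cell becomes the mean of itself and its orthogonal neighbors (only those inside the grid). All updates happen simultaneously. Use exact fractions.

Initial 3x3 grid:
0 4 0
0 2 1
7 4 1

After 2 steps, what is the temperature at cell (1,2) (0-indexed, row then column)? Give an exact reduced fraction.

Answer: 103/60

Derivation:
Step 1: cell (1,2) = 1
Step 2: cell (1,2) = 103/60
Full grid after step 2:
  61/36 67/40 25/18
  189/80 209/100 103/60
  113/36 341/120 13/6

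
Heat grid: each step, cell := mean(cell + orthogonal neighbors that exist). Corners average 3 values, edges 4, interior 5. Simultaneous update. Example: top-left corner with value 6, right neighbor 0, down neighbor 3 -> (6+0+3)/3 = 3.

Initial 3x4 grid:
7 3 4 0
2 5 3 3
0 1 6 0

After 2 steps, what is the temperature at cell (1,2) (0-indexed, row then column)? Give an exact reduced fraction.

Step 1: cell (1,2) = 21/5
Step 2: cell (1,2) = 27/10
Full grid after step 2:
  49/12 281/80 827/240 19/9
  113/40 73/20 27/10 331/120
  5/2 93/40 127/40 7/3

Answer: 27/10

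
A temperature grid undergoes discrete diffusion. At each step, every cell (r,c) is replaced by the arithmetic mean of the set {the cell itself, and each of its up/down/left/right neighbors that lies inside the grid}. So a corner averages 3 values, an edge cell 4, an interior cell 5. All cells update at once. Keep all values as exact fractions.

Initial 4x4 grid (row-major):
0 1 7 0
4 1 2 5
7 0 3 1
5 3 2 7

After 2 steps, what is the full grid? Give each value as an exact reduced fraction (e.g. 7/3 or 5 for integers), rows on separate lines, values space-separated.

Answer: 83/36 481/240 247/80 17/6
77/30 53/20 113/50 17/5
37/10 5/2 63/20 41/15
23/6 281/80 671/240 133/36

Derivation:
After step 1:
  5/3 9/4 5/2 4
  3 8/5 18/5 2
  4 14/5 8/5 4
  5 5/2 15/4 10/3
After step 2:
  83/36 481/240 247/80 17/6
  77/30 53/20 113/50 17/5
  37/10 5/2 63/20 41/15
  23/6 281/80 671/240 133/36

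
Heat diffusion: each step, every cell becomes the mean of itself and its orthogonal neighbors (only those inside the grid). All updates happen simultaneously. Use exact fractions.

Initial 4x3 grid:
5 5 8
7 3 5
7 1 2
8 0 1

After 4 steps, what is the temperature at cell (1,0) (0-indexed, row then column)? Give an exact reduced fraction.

Answer: 1042861/216000

Derivation:
Step 1: cell (1,0) = 11/2
Step 2: cell (1,0) = 1267/240
Step 3: cell (1,0) = 35773/7200
Step 4: cell (1,0) = 1042861/216000
Full grid after step 4:
  665921/129600 4298779/864000 203707/43200
  1042861/216000 1606661/360000 299287/72000
  305867/72000 75127/20000 237367/72000
  20839/5400 472519/144000 7757/2700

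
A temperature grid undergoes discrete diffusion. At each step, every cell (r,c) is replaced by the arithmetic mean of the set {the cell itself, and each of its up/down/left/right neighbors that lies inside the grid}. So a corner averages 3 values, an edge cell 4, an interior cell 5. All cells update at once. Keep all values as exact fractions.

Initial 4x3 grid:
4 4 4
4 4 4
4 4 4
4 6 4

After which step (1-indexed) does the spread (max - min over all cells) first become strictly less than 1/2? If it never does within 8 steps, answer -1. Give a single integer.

Answer: 3

Derivation:
Step 1: max=14/3, min=4, spread=2/3
Step 2: max=547/120, min=4, spread=67/120
Step 3: max=4757/1080, min=4, spread=437/1080
  -> spread < 1/2 first at step 3
Step 4: max=1885531/432000, min=2009/500, spread=29951/86400
Step 5: max=16767821/3888000, min=13658/3375, spread=206761/777600
Step 6: max=6676995571/1555200000, min=10965671/2700000, spread=14430763/62208000
Step 7: max=398355741689/93312000000, min=881652727/216000000, spread=139854109/746496000
Step 8: max=23817351890251/5598720000000, min=79611228977/19440000000, spread=7114543559/44789760000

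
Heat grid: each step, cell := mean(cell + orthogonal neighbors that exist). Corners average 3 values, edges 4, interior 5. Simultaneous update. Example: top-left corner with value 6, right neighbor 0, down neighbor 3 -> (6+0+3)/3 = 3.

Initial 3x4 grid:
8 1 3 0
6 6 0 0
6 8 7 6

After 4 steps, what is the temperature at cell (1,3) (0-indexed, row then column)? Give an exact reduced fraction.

Step 1: cell (1,3) = 3/2
Step 2: cell (1,3) = 301/120
Step 3: cell (1,3) = 18719/7200
Step 4: cell (1,3) = 1285621/432000
Full grid after step 4:
  105343/21600 3031/750 1153/375 51893/21600
  2279471/432000 846559/180000 636809/180000 1285621/432000
  371479/64800 276607/54000 115891/27000 229529/64800

Answer: 1285621/432000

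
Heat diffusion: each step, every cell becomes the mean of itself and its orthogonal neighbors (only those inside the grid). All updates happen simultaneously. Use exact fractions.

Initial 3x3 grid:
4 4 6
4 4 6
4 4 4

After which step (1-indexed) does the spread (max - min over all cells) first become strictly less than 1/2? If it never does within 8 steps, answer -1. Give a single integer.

Answer: 4

Derivation:
Step 1: max=16/3, min=4, spread=4/3
Step 2: max=89/18, min=4, spread=17/18
Step 3: max=5167/1080, min=371/90, spread=143/216
Step 4: max=301949/64800, min=5663/1350, spread=1205/2592
  -> spread < 1/2 first at step 4
Step 5: max=17851303/3888000, min=153541/36000, spread=10151/31104
Step 6: max=1058789141/233280000, min=41889209/9720000, spread=85517/373248
Step 7: max=63059590927/13996800000, min=5067353671/1166400000, spread=720431/4478976
Step 8: max=3762846194669/839808000000, min=12736161863/2916000000, spread=6069221/53747712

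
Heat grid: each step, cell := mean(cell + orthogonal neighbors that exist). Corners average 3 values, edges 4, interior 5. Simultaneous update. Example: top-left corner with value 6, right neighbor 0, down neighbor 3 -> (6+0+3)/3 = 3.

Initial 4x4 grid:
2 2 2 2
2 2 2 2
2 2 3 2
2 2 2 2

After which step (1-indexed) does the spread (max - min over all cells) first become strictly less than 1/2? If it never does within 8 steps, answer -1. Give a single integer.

Step 1: max=9/4, min=2, spread=1/4
  -> spread < 1/2 first at step 1
Step 2: max=111/50, min=2, spread=11/50
Step 3: max=5167/2400, min=2, spread=367/2400
Step 4: max=23171/10800, min=1213/600, spread=1337/10800
Step 5: max=689669/324000, min=36469/18000, spread=33227/324000
Step 6: max=20654327/9720000, min=220049/108000, spread=849917/9720000
Step 7: max=616914347/291600000, min=3308533/1620000, spread=21378407/291600000
Step 8: max=18462462371/8748000000, min=995688343/486000000, spread=540072197/8748000000

Answer: 1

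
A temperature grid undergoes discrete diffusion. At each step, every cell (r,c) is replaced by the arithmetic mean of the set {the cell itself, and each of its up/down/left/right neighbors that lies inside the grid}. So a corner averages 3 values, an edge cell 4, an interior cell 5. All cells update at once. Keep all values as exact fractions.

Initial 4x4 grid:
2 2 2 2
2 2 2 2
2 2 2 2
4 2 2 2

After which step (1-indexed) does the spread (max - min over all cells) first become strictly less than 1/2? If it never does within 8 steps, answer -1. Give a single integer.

Step 1: max=8/3, min=2, spread=2/3
Step 2: max=23/9, min=2, spread=5/9
Step 3: max=257/108, min=2, spread=41/108
  -> spread < 1/2 first at step 3
Step 4: max=7523/3240, min=2, spread=1043/3240
Step 5: max=219953/97200, min=2, spread=25553/97200
Step 6: max=6503459/2916000, min=18079/9000, spread=645863/2916000
Step 7: max=192601691/87480000, min=120971/60000, spread=16225973/87480000
Step 8: max=5726277983/2624400000, min=54701/27000, spread=409340783/2624400000

Answer: 3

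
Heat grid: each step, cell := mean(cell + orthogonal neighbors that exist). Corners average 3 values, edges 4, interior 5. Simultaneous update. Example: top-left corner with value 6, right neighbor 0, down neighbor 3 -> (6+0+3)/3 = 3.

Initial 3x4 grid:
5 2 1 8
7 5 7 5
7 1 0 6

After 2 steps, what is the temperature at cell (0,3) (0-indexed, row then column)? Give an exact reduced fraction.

Step 1: cell (0,3) = 14/3
Step 2: cell (0,3) = 47/9
Full grid after step 2:
  167/36 1009/240 961/240 47/9
  301/60 41/10 9/2 553/120
  19/4 323/80 841/240 41/9

Answer: 47/9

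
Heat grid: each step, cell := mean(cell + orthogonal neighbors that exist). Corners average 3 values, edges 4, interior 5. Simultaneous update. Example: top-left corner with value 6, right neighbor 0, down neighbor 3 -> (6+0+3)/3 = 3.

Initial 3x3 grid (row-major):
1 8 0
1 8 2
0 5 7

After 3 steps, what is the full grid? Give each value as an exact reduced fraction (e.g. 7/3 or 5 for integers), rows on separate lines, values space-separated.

After step 1:
  10/3 17/4 10/3
  5/2 24/5 17/4
  2 5 14/3
After step 2:
  121/36 943/240 71/18
  379/120 104/25 341/80
  19/6 247/60 167/36
After step 3:
  7523/2160 55421/14400 4369/1080
  24923/7200 1472/375 20407/4800
  1253/360 7237/1800 9373/2160

Answer: 7523/2160 55421/14400 4369/1080
24923/7200 1472/375 20407/4800
1253/360 7237/1800 9373/2160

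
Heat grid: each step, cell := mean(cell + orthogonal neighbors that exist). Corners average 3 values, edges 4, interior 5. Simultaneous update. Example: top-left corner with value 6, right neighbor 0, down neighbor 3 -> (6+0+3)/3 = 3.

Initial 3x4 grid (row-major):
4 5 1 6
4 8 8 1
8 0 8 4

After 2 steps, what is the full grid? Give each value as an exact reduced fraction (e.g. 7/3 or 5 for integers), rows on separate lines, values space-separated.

After step 1:
  13/3 9/2 5 8/3
  6 5 26/5 19/4
  4 6 5 13/3
After step 2:
  89/18 113/24 521/120 149/36
  29/6 267/50 499/100 339/80
  16/3 5 77/15 169/36

Answer: 89/18 113/24 521/120 149/36
29/6 267/50 499/100 339/80
16/3 5 77/15 169/36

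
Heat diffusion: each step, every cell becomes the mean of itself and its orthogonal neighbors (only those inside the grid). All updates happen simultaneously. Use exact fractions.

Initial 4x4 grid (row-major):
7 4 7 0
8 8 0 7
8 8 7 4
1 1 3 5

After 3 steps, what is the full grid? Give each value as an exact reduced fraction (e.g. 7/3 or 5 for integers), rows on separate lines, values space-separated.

Answer: 13421/2160 42293/7200 32173/7200 9403/2160
23119/3600 6631/1200 30733/6000 7477/1800
19687/3600 32447/6000 9139/2000 941/200
10409/2160 31709/7200 10807/2400 3053/720

Derivation:
After step 1:
  19/3 13/2 11/4 14/3
  31/4 28/5 29/5 11/4
  25/4 32/5 22/5 23/4
  10/3 13/4 4 4
After step 2:
  247/36 1271/240 1183/240 61/18
  389/60 641/100 213/50 569/120
  89/15 259/50 527/100 169/40
  77/18 1019/240 313/80 55/12
After step 3:
  13421/2160 42293/7200 32173/7200 9403/2160
  23119/3600 6631/1200 30733/6000 7477/1800
  19687/3600 32447/6000 9139/2000 941/200
  10409/2160 31709/7200 10807/2400 3053/720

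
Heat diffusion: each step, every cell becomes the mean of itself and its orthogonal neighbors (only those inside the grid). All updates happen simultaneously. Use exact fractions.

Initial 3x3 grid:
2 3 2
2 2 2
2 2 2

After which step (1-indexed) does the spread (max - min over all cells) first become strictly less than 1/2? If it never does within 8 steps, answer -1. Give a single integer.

Answer: 1

Derivation:
Step 1: max=7/3, min=2, spread=1/3
  -> spread < 1/2 first at step 1
Step 2: max=547/240, min=2, spread=67/240
Step 3: max=4757/2160, min=407/200, spread=1807/10800
Step 4: max=1885963/864000, min=11161/5400, spread=33401/288000
Step 5: max=16781933/7776000, min=1123391/540000, spread=3025513/38880000
Step 6: max=6685726867/3110400000, min=60355949/28800000, spread=53531/995328
Step 7: max=399280925849/186624000000, min=16343116051/7776000000, spread=450953/11943936
Step 8: max=23903783560603/11197440000000, min=1967248610519/933120000000, spread=3799043/143327232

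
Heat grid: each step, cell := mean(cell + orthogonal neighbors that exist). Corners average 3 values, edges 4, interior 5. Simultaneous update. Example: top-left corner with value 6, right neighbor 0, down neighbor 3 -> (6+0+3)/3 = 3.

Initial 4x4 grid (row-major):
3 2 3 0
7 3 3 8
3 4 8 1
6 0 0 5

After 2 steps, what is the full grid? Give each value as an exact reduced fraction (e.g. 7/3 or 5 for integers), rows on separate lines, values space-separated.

Answer: 43/12 251/80 161/48 26/9
21/5 383/100 17/5 103/24
39/10 181/50 411/100 137/40
7/2 247/80 219/80 43/12

Derivation:
After step 1:
  4 11/4 2 11/3
  4 19/5 5 3
  5 18/5 16/5 11/2
  3 5/2 13/4 2
After step 2:
  43/12 251/80 161/48 26/9
  21/5 383/100 17/5 103/24
  39/10 181/50 411/100 137/40
  7/2 247/80 219/80 43/12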